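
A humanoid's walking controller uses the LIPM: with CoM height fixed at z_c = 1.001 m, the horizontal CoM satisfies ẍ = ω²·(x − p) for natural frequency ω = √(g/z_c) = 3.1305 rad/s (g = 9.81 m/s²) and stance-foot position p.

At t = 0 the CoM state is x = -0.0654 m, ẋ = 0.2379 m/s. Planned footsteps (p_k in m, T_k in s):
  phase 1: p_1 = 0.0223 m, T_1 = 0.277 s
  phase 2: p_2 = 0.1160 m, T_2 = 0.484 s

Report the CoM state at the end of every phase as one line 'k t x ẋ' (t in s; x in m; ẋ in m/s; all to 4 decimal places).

1 0.2770 -0.0260 0.0640
2 0.7610 -0.1784 -0.8099

phase 1: p=0.0223, T=0.277, ωT=0.867149, cosh=1.400131, sinh=0.979983; start (x,ẋ)=(-0.065400, 0.237900) → end (x,ẋ)=(-0.026018, 0.064042)
phase 2: p=0.1160, T=0.484, ωT=1.515162, cosh=2.384965, sinh=2.165193; start (x,ẋ)=(-0.026018, 0.064042) → end (x,ẋ)=(-0.178415, -0.809883)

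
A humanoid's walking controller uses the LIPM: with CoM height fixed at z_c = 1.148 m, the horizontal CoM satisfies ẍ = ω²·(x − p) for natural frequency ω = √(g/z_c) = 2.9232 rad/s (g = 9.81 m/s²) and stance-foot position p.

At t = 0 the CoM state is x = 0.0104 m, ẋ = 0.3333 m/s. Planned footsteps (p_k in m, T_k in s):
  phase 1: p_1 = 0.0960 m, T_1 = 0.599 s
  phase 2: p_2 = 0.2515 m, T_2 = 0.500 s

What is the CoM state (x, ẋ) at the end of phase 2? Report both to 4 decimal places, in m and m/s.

phase 1: p=0.0960, T=0.599, ωT=1.750997, cosh=2.966971, sinh=2.793370; start (x,ẋ)=(0.010400, 0.333300) → end (x,ẋ)=(0.160524, 0.289918)
phase 2: p=0.2515, T=0.500, ωT=1.461600, cosh=2.272360, sinh=2.040495; start (x,ẋ)=(0.160524, 0.289918) → end (x,ẋ)=(0.247143, 0.116148)

x = 0.2471, ẋ = 0.1161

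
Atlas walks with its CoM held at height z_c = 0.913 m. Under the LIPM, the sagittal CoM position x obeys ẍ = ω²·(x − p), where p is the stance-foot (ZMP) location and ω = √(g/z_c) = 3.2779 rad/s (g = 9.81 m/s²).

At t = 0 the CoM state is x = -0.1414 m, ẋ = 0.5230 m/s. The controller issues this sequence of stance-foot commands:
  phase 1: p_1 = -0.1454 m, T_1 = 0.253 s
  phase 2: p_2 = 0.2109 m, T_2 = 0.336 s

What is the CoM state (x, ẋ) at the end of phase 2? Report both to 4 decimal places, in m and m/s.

x = 0.1683, ẋ = 0.3224

phase 1: p=-0.1454, T=0.253, ωT=0.829309, cosh=1.364042, sinh=0.927692; start (x,ẋ)=(-0.141400, 0.523000) → end (x,ẋ)=(0.008072, 0.725558)
phase 2: p=0.2109, T=0.336, ωT=1.101374, cosh=1.670356, sinh=1.337942; start (x,ẋ)=(0.008072, 0.725558) → end (x,ẋ)=(0.168257, 0.322411)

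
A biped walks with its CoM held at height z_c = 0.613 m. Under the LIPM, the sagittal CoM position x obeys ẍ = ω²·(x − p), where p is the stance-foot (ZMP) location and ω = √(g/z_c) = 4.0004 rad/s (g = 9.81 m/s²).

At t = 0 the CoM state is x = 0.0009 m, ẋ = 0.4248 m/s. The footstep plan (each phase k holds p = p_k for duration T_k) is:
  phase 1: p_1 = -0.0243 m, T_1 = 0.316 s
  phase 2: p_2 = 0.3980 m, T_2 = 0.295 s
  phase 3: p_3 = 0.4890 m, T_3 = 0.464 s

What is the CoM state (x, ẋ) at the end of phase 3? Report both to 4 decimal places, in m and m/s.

x = 0.6259, ẋ = 0.6902

phase 1: p=-0.0243, T=0.316, ωT=1.264126, cosh=1.911242, sinh=1.628756; start (x,ẋ)=(0.000900, 0.424800) → end (x,ẋ)=(0.196820, 0.976091)
phase 2: p=0.3980, T=0.295, ωT=1.180118, cosh=1.781000, sinh=1.473758; start (x,ẋ)=(0.196820, 0.976091) → end (x,ẋ)=(0.399293, 0.552337)
phase 3: p=0.4890, T=0.464, ωT=1.856186, cosh=3.277774, sinh=3.121507; start (x,ẋ)=(0.399293, 0.552337) → end (x,ẋ)=(0.625947, 0.690235)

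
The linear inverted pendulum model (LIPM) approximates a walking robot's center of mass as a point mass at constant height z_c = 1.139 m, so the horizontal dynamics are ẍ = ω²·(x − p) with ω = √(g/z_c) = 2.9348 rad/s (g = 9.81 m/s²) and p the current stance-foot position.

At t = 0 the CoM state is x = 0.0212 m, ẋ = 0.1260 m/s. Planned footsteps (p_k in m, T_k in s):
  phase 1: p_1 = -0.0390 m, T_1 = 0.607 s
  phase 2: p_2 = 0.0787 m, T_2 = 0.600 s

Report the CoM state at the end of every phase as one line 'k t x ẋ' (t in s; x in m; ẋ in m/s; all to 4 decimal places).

phase 1: p=-0.0390, T=0.607, ωT=1.781424, cosh=3.053351, sinh=2.884953; start (x,ẋ)=(0.021200, 0.126000) → end (x,ẋ)=(0.268672, 0.894421)
phase 2: p=0.0787, T=0.600, ωT=1.760880, cosh=2.994724, sinh=2.822831; start (x,ẋ)=(0.268672, 0.894421) → end (x,ẋ)=(1.507910, 4.252354)

1 0.6070 0.2687 0.8944
2 1.2070 1.5079 4.2524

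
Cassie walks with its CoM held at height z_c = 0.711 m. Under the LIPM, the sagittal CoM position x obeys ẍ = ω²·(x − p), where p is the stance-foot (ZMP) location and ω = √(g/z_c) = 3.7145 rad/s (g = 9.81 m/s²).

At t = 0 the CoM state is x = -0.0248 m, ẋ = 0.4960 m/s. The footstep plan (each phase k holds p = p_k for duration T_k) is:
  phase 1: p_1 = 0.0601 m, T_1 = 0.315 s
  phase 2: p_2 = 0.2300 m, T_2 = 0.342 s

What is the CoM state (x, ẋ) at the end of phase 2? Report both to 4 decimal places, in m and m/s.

phase 1: p=0.0601, T=0.315, ωT=1.170068, cosh=1.766278, sinh=1.455932; start (x,ẋ)=(-0.024800, 0.496000) → end (x,ẋ)=(0.104555, 0.416930)
phase 2: p=0.2300, T=0.342, ωT=1.270359, cosh=1.921431, sinh=1.640700; start (x,ẋ)=(0.104555, 0.416930) → end (x,ẋ)=(0.173124, 0.036590)

x = 0.1731, ẋ = 0.0366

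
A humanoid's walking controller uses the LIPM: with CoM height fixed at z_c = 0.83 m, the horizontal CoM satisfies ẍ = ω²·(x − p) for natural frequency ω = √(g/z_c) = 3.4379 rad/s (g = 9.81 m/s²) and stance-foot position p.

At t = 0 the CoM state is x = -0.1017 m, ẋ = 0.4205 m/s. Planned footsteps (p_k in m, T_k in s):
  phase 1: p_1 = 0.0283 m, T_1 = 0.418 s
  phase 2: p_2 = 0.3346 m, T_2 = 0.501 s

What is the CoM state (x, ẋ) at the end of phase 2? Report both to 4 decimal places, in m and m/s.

x = -0.6460, ẋ = -3.1462

phase 1: p=0.0283, T=0.418, ωT=1.437042, cosh=2.222930, sinh=1.985300; start (x,ẋ)=(-0.101700, 0.420500) → end (x,ẋ)=(-0.017853, 0.047458)
phase 2: p=0.3346, T=0.501, ωT=1.722388, cosh=2.888259, sinh=2.709620; start (x,ẋ)=(-0.017853, 0.047458) → end (x,ẋ)=(-0.645971, -3.146170)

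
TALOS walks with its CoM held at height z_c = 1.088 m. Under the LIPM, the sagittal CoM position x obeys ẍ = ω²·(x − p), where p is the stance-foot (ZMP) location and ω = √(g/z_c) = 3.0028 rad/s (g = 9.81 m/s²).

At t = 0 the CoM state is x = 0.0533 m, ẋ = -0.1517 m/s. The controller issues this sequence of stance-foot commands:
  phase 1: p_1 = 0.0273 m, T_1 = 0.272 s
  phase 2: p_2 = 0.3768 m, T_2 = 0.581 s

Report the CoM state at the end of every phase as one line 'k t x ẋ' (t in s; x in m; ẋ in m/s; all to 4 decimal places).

phase 1: p=0.0273, T=0.272, ωT=0.816762, cosh=1.352510, sinh=0.910649; start (x,ẋ)=(0.053300, -0.151700) → end (x,ẋ)=(0.016460, -0.134079)
phase 2: p=0.3768, T=0.581, ωT=1.744627, cosh=2.949238, sinh=2.774527; start (x,ẋ)=(0.016460, -0.134079) → end (x,ẋ)=(-0.809815, -3.397552)

1 0.2720 0.0165 -0.1341
2 0.8530 -0.8098 -3.3976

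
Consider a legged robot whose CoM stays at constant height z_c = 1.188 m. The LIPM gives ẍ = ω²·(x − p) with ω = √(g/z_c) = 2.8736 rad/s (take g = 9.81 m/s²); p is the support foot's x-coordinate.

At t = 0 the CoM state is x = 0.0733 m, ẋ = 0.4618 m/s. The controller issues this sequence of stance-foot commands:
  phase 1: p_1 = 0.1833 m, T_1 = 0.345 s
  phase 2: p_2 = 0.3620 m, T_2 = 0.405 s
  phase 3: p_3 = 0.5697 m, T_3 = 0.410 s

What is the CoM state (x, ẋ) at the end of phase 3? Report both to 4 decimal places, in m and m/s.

x = -0.0318, ẋ = -1.4675

phase 1: p=0.1833, T=0.345, ωT=0.991392, cosh=1.533022, sinh=1.161962; start (x,ẋ)=(0.073300, 0.461800) → end (x,ẋ)=(0.201400, 0.340658)
phase 2: p=0.3620, T=0.405, ωT=1.163808, cosh=1.757199, sinh=1.444905; start (x,ẋ)=(0.201400, 0.340658) → end (x,ẋ)=(0.251083, -0.068220)
phase 3: p=0.5697, T=0.410, ωT=1.178176, cosh=1.778142, sinh=1.470302; start (x,ẋ)=(0.251083, -0.068220) → end (x,ẋ)=(-0.031751, -1.467479)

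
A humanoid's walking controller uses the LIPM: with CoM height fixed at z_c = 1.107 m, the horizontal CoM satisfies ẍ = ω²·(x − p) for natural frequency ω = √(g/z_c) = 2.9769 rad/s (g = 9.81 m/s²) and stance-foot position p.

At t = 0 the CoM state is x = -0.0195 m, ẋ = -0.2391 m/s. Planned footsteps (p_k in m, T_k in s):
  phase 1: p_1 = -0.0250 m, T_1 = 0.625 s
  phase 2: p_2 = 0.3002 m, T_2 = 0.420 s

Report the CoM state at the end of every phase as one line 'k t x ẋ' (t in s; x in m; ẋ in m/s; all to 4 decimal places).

phase 1: p=-0.0250, T=0.625, ωT=1.860563, cosh=3.291468, sinh=3.135883; start (x,ẋ)=(-0.019500, -0.239100) → end (x,ẋ)=(-0.258766, -0.735646)
phase 2: p=0.3002, T=0.420, ωT=1.250298, cosh=1.888901, sinh=1.602482; start (x,ẋ)=(-0.258766, -0.735646) → end (x,ẋ)=(-1.151635, -4.056072)

1 0.6250 -0.2588 -0.7356
2 1.0450 -1.1516 -4.0561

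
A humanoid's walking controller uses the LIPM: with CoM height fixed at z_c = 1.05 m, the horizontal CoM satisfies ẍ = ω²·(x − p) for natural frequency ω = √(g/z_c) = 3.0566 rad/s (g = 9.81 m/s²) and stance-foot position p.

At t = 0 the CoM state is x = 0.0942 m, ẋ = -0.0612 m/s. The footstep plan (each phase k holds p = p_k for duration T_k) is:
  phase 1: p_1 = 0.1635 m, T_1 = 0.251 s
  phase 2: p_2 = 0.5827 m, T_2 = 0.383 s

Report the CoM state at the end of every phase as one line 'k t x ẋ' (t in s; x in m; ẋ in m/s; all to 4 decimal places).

1 0.2510 0.0559 -0.2590
2 0.6340 -0.4718 -2.8040

phase 1: p=0.1635, T=0.251, ωT=0.767207, cosh=1.309025, sinh=0.844717; start (x,ẋ)=(0.094200, -0.061200) → end (x,ẋ)=(0.055871, -0.259042)
phase 2: p=0.5827, T=0.383, ωT=1.170678, cosh=1.767167, sinh=1.457010; start (x,ẋ)=(0.055871, -0.259042) → end (x,ẋ)=(-0.471773, -2.804001)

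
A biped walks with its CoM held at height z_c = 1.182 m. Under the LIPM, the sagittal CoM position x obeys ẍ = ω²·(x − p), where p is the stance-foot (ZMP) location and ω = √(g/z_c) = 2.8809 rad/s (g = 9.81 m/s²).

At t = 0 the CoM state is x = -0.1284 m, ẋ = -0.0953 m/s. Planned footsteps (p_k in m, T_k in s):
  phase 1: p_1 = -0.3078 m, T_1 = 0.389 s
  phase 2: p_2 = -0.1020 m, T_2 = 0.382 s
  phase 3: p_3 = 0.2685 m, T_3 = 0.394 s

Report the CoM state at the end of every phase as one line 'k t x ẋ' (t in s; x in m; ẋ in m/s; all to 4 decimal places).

1 0.3890 -0.0488 0.5466
2 0.7710 0.2404 1.1173
3 1.1650 0.7613 1.8048

phase 1: p=-0.3078, T=0.389, ωT=1.120670, cosh=1.696485, sinh=1.370424; start (x,ẋ)=(-0.128400, -0.095300) → end (x,ẋ)=(-0.048784, 0.546606)
phase 2: p=-0.1020, T=0.382, ωT=1.100504, cosh=1.669192, sinh=1.336488; start (x,ẋ)=(-0.048784, 0.546606) → end (x,ẋ)=(0.240405, 1.117286)
phase 3: p=0.2685, T=0.394, ωT=1.135075, cosh=1.716402, sinh=1.395004; start (x,ẋ)=(0.240405, 1.117286) → end (x,ẋ)=(0.761296, 1.804803)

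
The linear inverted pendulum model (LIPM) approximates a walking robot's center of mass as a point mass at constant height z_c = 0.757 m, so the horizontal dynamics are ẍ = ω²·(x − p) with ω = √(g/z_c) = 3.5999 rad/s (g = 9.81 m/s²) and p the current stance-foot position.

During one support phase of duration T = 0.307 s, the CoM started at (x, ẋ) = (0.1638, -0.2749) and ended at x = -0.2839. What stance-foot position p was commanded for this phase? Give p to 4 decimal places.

p = 0.6746

ωT = 3.5999·0.307 = 1.105169; cosh(ωT) = 1.675445, sinh(ωT) = 1.344290
x(T) = p + (x₀−p)·cosh(ωT) + (ẋ₀/ω)·sinh(ωT) ⇒ p·(1 − cosh) = x(T) − x₀·cosh − (ẋ₀/ω)·sinh
numerator   = -0.2839 − (0.1638)·1.675445 − (-0.2749/3.5999)·1.344290 = -0.455684
denominator = 1 − 1.675445 = -0.675445
p = -0.455684 / -0.675445 = 0.6746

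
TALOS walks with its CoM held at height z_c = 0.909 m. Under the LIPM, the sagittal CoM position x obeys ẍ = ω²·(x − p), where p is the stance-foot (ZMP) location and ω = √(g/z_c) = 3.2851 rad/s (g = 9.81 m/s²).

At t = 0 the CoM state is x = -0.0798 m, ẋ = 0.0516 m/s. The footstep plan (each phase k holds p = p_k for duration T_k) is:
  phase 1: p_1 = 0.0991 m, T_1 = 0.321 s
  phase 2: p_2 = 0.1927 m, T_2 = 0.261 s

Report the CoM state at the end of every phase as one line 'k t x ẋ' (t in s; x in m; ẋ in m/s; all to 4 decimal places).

phase 1: p=0.0991, T=0.321, ωT=1.054517, cosh=1.609475, sinh=1.261114; start (x,ẋ)=(-0.079800, 0.051600) → end (x,ẋ)=(-0.169026, -0.658113)
phase 2: p=0.1927, T=0.261, ωT=0.857411, cosh=1.390655, sinh=0.966396; start (x,ẋ)=(-0.169026, -0.658113) → end (x,ẋ)=(-0.503937, -2.063584)

1 0.3210 -0.1690 -0.6581
2 0.5820 -0.5039 -2.0636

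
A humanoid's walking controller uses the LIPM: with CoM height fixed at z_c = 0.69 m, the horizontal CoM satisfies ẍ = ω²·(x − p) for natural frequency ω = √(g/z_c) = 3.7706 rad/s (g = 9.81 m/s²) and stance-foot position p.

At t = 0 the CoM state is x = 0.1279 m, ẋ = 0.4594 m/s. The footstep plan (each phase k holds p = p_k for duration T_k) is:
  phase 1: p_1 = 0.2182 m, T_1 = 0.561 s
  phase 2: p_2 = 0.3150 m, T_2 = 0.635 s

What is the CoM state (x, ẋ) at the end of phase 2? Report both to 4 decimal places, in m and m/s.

x = 1.2121, ẋ = 3.4247

phase 1: p=0.2182, T=0.561, ωT=2.115307, cosh=4.206362, sinh=4.085766; start (x,ẋ)=(0.127900, 0.459400) → end (x,ẋ)=(0.336164, 0.541260)
phase 2: p=0.3150, T=0.635, ωT=2.394331, cosh=5.526048, sinh=5.434815; start (x,ẋ)=(0.336164, 0.541260) → end (x,ẋ)=(1.212110, 3.424742)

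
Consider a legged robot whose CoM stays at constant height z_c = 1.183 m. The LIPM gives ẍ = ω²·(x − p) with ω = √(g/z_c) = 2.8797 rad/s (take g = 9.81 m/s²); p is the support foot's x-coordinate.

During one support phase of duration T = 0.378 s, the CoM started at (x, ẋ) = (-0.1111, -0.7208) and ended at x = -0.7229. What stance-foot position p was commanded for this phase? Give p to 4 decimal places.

p = 0.3209

ωT = 2.8797·0.378 = 1.088527; cosh(ωT) = 1.653304, sinh(ωT) = 1.316591
x(T) = p + (x₀−p)·cosh(ωT) + (ẋ₀/ω)·sinh(ωT) ⇒ p·(1 − cosh) = x(T) − x₀·cosh − (ẋ₀/ω)·sinh
numerator   = -0.7229 − (-0.1111)·1.653304 − (-0.7208/2.8797)·1.316591 = -0.209670
denominator = 1 − 1.653304 = -0.653304
p = -0.209670 / -0.653304 = 0.3209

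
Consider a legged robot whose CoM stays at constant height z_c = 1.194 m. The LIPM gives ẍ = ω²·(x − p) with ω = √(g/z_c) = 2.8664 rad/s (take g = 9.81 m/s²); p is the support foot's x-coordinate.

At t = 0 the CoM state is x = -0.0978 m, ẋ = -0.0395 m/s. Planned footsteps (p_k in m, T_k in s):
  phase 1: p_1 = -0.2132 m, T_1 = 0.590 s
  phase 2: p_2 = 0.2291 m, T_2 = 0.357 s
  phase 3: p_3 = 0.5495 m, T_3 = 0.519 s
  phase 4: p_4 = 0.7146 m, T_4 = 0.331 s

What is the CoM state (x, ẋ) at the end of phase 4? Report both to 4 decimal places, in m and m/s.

phase 1: p=-0.2132, T=0.590, ωT=1.691176, cosh=2.805080, sinh=2.620778; start (x,ẋ)=(-0.097800, -0.039500) → end (x,ẋ)=(0.074391, 0.756107)
phase 2: p=0.2291, T=0.357, ωT=1.023305, cosh=1.570890, sinh=1.211485; start (x,ẋ)=(0.074391, 0.756107) → end (x,ẋ)=(0.305638, 0.650518)
phase 3: p=0.5495, T=0.519, ωT=1.487662, cosh=2.326316, sinh=2.100416; start (x,ẋ)=(0.305638, 0.650518) → end (x,ẋ)=(0.458881, 0.045108)
phase 4: p=0.7146, T=0.331, ωT=0.948778, cosh=1.484883, sinh=1.097670; start (x,ẋ)=(0.458881, 0.045108) → end (x,ẋ)=(0.352161, -0.737604)

x = 0.3522, ẋ = -0.7376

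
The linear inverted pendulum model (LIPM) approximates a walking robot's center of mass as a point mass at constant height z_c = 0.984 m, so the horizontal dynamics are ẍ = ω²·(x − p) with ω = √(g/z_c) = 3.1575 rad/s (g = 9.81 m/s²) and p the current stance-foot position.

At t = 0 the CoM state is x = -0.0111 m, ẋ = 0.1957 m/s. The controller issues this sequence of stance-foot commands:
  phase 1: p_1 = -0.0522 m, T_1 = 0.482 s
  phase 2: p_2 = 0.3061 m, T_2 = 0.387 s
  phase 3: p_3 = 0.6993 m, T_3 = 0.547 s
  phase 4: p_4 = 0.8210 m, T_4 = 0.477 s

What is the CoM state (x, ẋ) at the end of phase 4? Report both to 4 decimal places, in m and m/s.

phase 1: p=-0.0522, T=0.482, ωT=1.521915, cosh=2.399641, sinh=2.181348; start (x,ẋ)=(-0.011100, 0.195700) → end (x,ẋ)=(0.181624, 0.752690)
phase 2: p=0.3061, T=0.387, ωT=1.221953, cosh=1.844231, sinh=1.549577; start (x,ẋ)=(0.181624, 0.752690) → end (x,ẋ)=(0.445928, 0.779100)
phase 3: p=0.6993, T=0.547, ωT=1.727153, cosh=2.901202, sinh=2.723413; start (x,ẋ)=(0.445928, 0.779100) → end (x,ẋ)=(0.636208, 0.081538)
phase 4: p=0.8210, T=0.477, ωT=1.506128, cosh=2.365501, sinh=2.143734; start (x,ẋ)=(0.636208, 0.081538) → end (x,ẋ)=(0.439233, -1.057949)

x = 0.4392, ẋ = -1.0579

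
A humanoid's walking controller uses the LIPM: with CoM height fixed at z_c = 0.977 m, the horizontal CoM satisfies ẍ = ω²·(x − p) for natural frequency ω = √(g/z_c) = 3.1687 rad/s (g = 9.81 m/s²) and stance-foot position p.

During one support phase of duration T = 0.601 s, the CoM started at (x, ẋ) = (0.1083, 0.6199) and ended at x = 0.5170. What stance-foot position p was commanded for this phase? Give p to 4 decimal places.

p = 0.2043

ωT = 3.1687·0.601 = 1.904389; cosh(ωT) = 3.432107, sinh(ωT) = 3.283194
x(T) = p + (x₀−p)·cosh(ωT) + (ẋ₀/ω)·sinh(ωT) ⇒ p·(1 − cosh) = x(T) − x₀·cosh − (ẋ₀/ω)·sinh
numerator   = 0.5170 − (0.1083)·3.432107 − (0.6199/3.1687)·3.283194 = -0.496996
denominator = 1 − 3.432107 = -2.432107
p = -0.496996 / -2.432107 = 0.2043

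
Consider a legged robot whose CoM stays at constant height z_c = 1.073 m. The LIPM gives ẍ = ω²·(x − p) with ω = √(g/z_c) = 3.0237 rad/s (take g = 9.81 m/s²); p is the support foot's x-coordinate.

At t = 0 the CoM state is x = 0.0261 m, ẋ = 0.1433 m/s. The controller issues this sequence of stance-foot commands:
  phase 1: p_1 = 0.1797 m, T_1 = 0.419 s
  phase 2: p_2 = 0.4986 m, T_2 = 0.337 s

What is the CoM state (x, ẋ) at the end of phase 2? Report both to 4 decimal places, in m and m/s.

x = -0.5332, ẋ = -2.7099

phase 1: p=0.1797, T=0.419, ωT=1.266930, cosh=1.915817, sinh=1.634122; start (x,ẋ)=(0.026100, 0.143300) → end (x,ẋ)=(-0.037125, -0.484415)
phase 2: p=0.4986, T=0.337, ωT=1.018987, cosh=1.565674, sinh=1.204713; start (x,ẋ)=(-0.037125, -0.484415) → end (x,ẋ)=(-0.533173, -2.709916)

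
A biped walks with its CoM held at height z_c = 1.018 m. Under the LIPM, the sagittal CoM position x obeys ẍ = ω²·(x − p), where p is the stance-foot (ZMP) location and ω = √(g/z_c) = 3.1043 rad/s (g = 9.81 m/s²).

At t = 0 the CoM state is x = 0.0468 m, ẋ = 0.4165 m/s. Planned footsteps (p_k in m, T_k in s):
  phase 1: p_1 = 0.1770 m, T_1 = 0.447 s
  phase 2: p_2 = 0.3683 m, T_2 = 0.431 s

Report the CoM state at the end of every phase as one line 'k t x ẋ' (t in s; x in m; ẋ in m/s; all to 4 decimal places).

1 0.4470 0.1519 0.1271
2 0.8780 0.0003 -0.9328

phase 1: p=0.1770, T=0.447, ωT=1.387622, cosh=2.127491, sinh=1.877823; start (x,ẋ)=(0.046800, 0.416500) → end (x,ẋ)=(0.151946, 0.127122)
phase 2: p=0.3683, T=0.431, ωT=1.337953, cosh=2.036809, sinh=1.774426; start (x,ẋ)=(0.151946, 0.127122) → end (x,ẋ)=(0.000291, -0.932832)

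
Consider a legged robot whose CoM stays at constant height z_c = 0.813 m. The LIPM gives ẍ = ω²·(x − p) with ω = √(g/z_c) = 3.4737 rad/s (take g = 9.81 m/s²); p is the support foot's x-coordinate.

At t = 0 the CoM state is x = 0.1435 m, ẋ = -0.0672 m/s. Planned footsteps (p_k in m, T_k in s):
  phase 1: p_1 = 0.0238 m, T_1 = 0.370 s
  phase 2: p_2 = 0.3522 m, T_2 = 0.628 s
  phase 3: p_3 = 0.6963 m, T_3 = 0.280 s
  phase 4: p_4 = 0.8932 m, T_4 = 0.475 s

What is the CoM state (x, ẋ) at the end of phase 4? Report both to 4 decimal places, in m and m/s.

phase 1: p=0.0238, T=0.370, ωT=1.285269, cosh=1.946108, sinh=1.669532; start (x,ẋ)=(0.143500, -0.067200) → end (x,ẋ)=(0.224451, 0.563416)
phase 2: p=0.3522, T=0.628, ωT=2.181484, cosh=4.486157, sinh=4.373283; start (x,ẋ)=(0.224451, 0.563416) → end (x,ẋ)=(0.488424, 0.586885)
phase 3: p=0.6963, T=0.280, ωT=0.972636, cosh=1.511496, sinh=1.133411; start (x,ẋ)=(0.488424, 0.586885) → end (x,ẋ)=(0.573587, 0.068638)
phase 4: p=0.8932, T=0.475, ωT=1.650007, cosh=2.699534, sinh=2.507485; start (x,ẋ)=(0.573587, 0.068638) → end (x,ẋ)=(0.079940, -2.598621)

x = 0.0799, ẋ = -2.5986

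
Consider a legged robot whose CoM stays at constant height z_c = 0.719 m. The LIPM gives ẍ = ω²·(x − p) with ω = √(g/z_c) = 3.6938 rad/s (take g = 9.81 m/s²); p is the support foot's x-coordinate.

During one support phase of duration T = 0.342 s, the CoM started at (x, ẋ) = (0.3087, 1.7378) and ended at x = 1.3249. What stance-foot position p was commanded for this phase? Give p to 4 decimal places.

p = 0.0332

ωT = 3.6938·0.342 = 1.263280; cosh(ωT) = 1.909864, sinh(ωT) = 1.627139
x(T) = p + (x₀−p)·cosh(ωT) + (ẋ₀/ω)·sinh(ωT) ⇒ p·(1 − cosh) = x(T) − x₀·cosh − (ẋ₀/ω)·sinh
numerator   = 1.3249 − (0.3087)·1.909864 − (1.7378/3.6938)·1.627139 = -0.030185
denominator = 1 − 1.909864 = -0.909864
p = -0.030185 / -0.909864 = 0.0332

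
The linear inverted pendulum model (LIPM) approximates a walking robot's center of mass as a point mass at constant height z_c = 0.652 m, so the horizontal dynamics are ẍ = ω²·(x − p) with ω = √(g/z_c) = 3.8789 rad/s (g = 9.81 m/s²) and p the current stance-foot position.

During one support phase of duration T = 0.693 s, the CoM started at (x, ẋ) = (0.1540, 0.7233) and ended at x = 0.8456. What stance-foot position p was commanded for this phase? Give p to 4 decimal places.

p = 0.2594

ωT = 3.8789·0.693 = 2.688078; cosh(ωT) = 7.385698, sinh(ωT) = 7.317686
x(T) = p + (x₀−p)·cosh(ωT) + (ẋ₀/ω)·sinh(ωT) ⇒ p·(1 − cosh) = x(T) − x₀·cosh − (ẋ₀/ω)·sinh
numerator   = 0.8456 − (0.1540)·7.385698 − (0.7233/3.8789)·7.317686 = -1.656329
denominator = 1 − 7.385698 = -6.385698
p = -1.656329 / -6.385698 = 0.2594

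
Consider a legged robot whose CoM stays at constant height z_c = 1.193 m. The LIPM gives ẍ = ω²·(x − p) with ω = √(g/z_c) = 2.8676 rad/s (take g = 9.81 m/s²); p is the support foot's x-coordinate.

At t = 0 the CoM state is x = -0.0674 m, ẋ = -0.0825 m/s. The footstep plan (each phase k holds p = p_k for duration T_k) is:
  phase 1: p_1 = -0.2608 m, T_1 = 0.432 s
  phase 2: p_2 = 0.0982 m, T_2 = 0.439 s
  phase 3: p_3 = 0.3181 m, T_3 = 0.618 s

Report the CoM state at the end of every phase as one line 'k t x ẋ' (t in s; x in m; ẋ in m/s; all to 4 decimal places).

1 0.4320 0.0555 0.7224
2 0.8710 0.4247 1.1763
3 1.4890 1.8128 4.4341

phase 1: p=-0.2608, T=0.432, ωT=1.238803, cosh=1.870606, sinh=1.580875; start (x,ẋ)=(-0.067400, -0.082500) → end (x,ẋ)=(0.055494, 0.722418)
phase 2: p=0.0982, T=0.439, ωT=1.258876, cosh=1.902718, sinh=1.618745; start (x,ẋ)=(0.055494, 0.722418) → end (x,ẋ)=(0.424744, 1.176320)
phase 3: p=0.3181, T=0.618, ωT=1.772177, cosh=3.026805, sinh=2.856842; start (x,ẋ)=(0.424744, 1.176320) → end (x,ẋ)=(1.812796, 4.434144)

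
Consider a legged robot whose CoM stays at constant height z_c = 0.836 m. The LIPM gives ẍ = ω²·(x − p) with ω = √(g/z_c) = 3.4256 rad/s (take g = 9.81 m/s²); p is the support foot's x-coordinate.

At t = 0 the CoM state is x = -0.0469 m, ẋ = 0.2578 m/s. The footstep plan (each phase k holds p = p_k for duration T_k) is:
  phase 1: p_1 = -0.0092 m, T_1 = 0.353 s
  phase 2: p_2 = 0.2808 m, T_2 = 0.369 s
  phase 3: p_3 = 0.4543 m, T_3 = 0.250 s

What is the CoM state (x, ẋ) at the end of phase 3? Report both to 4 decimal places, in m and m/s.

x = -0.4903, ẋ = -2.8504

phase 1: p=-0.0092, T=0.353, ωT=1.209237, cosh=1.824676, sinh=1.526251; start (x,ẋ)=(-0.046900, 0.257800) → end (x,ẋ)=(0.036871, 0.273294)
phase 2: p=0.2808, T=0.369, ωT=1.264046, cosh=1.911112, sinh=1.628604; start (x,ẋ)=(0.036871, 0.273294) → end (x,ẋ)=(-0.055447, -0.838574)
phase 3: p=0.4543, T=0.250, ωT=0.856400, cosh=1.389678, sinh=0.964990; start (x,ẋ)=(-0.055447, -0.838574) → end (x,ẋ)=(-0.490310, -2.850403)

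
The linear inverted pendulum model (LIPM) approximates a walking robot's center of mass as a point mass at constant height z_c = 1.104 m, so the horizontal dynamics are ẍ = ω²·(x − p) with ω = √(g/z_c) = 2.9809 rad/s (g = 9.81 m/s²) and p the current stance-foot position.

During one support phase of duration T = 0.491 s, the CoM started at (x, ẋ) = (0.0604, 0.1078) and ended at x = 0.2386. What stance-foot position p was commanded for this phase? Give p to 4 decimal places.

p = -0.0213

ωT = 2.9809·0.491 = 1.463622; cosh(ωT) = 2.276490, sinh(ωT) = 2.045093
x(T) = p + (x₀−p)·cosh(ωT) + (ẋ₀/ω)·sinh(ωT) ⇒ p·(1 − cosh) = x(T) − x₀·cosh − (ẋ₀/ω)·sinh
numerator   = 0.2386 − (0.0604)·2.276490 − (0.1078/2.9809)·2.045093 = 0.027142
denominator = 1 − 2.276490 = -1.276490
p = 0.027142 / -1.276490 = -0.0213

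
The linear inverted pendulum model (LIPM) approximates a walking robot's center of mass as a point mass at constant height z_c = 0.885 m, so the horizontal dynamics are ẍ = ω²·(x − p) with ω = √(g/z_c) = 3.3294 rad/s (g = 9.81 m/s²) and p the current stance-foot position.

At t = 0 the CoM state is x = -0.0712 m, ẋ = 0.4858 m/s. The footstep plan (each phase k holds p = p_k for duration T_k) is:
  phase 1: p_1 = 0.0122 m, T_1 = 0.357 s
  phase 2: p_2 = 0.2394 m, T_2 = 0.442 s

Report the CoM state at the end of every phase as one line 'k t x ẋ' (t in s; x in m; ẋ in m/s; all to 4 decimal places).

1 0.3570 0.0799 0.4579
2 0.7990 0.1574 -0.0461

phase 1: p=0.0122, T=0.357, ωT=1.188596, cosh=1.793559, sinh=1.488910; start (x,ẋ)=(-0.071200, 0.485800) → end (x,ẋ)=(0.079867, 0.457882)
phase 2: p=0.2394, T=0.442, ωT=1.471595, cosh=2.292868, sinh=2.063309; start (x,ẋ)=(0.079867, 0.457882) → end (x,ẋ)=(0.157373, -0.046059)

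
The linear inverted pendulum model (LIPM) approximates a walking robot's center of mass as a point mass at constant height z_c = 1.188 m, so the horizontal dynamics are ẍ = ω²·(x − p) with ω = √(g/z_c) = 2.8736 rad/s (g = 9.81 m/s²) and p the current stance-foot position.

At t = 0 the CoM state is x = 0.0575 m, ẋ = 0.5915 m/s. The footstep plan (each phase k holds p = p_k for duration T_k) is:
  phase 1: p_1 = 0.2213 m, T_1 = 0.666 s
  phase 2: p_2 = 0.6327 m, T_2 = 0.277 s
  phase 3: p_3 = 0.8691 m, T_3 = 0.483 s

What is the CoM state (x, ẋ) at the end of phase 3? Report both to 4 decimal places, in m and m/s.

phase 1: p=0.2213, T=0.666, ωT=1.913818, cosh=3.463217, sinh=3.315701; start (x,ẋ)=(0.057500, 0.591500) → end (x,ẋ)=(0.336527, 0.487807)
phase 2: p=0.6327, T=0.277, ωT=0.795987, cosh=1.333882, sinh=0.882746; start (x,ẋ)=(0.336527, 0.487807) → end (x,ẋ)=(0.387490, -0.100614)
phase 3: p=0.8691, T=0.483, ωT=1.387949, cosh=2.128105, sinh=1.878518; start (x,ẋ)=(0.387490, -0.100614) → end (x,ẋ)=(-0.221589, -2.813899)

x = -0.2216, ẋ = -2.8139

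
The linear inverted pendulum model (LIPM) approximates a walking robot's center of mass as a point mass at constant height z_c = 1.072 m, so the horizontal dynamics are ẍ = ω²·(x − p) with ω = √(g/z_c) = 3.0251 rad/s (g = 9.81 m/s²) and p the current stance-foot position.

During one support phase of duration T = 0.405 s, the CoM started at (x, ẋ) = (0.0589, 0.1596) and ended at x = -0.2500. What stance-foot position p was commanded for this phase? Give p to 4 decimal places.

p = 0.5193

ωT = 3.0251·0.405 = 1.225166; cosh(ωT) = 1.849219, sinh(ωT) = 1.555510
x(T) = p + (x₀−p)·cosh(ωT) + (ẋ₀/ω)·sinh(ωT) ⇒ p·(1 − cosh) = x(T) − x₀·cosh − (ẋ₀/ω)·sinh
numerator   = -0.2500 − (0.0589)·1.849219 − (0.1596/3.0251)·1.555510 = -0.440986
denominator = 1 − 1.849219 = -0.849219
p = -0.440986 / -0.849219 = 0.5193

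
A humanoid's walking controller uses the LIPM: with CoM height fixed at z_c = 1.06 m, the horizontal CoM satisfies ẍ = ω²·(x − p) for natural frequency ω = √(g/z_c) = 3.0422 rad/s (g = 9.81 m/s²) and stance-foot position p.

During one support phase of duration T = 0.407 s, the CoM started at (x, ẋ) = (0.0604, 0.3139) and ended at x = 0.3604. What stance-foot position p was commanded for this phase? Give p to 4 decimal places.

ωT = 3.0422·0.407 = 1.238175; cosh(ωT) = 1.869613, sinh(ωT) = 1.579701
x(T) = p + (x₀−p)·cosh(ωT) + (ẋ₀/ω)·sinh(ωT) ⇒ p·(1 − cosh) = x(T) − x₀·cosh − (ẋ₀/ω)·sinh
numerator   = 0.3604 − (0.0604)·1.869613 − (0.3139/3.0422)·1.579701 = 0.084479
denominator = 1 − 1.869613 = -0.869613
p = 0.084479 / -0.869613 = -0.0971

p = -0.0971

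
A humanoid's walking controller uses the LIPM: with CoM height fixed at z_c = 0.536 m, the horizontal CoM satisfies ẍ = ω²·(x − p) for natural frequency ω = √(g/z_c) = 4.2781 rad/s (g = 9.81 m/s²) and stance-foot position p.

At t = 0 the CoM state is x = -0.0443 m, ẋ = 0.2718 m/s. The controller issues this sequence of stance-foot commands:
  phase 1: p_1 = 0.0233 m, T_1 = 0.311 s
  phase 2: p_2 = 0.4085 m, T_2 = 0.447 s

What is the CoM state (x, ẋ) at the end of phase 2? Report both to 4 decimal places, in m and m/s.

x = -0.9782, ẋ = -5.6672

phase 1: p=0.0233, T=0.311, ωT=1.330489, cosh=2.023621, sinh=1.759273; start (x,ẋ)=(-0.044300, 0.271800) → end (x,ẋ)=(-0.001725, 0.041239)
phase 2: p=0.4085, T=0.447, ωT=1.912311, cosh=3.458225, sinh=3.310486; start (x,ẋ)=(-0.001725, 0.041239) → end (x,ẋ)=(-0.978239, -5.667236)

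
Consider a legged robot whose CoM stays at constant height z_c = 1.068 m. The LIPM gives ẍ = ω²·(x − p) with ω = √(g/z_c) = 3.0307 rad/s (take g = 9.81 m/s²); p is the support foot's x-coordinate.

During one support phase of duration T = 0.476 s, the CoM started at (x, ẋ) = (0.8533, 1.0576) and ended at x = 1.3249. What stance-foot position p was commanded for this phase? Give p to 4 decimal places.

p = 1.0361

ωT = 3.0307·0.476 = 1.442613; cosh(ωT) = 2.234025, sinh(ωT) = 1.997715
x(T) = p + (x₀−p)·cosh(ωT) + (ẋ₀/ω)·sinh(ωT) ⇒ p·(1 − cosh) = x(T) − x₀·cosh − (ẋ₀/ω)·sinh
numerator   = 1.3249 − (0.8533)·2.234025 − (1.0576/3.0307)·1.997715 = -1.278520
denominator = 1 − 2.234025 = -1.234025
p = -1.278520 / -1.234025 = 1.0361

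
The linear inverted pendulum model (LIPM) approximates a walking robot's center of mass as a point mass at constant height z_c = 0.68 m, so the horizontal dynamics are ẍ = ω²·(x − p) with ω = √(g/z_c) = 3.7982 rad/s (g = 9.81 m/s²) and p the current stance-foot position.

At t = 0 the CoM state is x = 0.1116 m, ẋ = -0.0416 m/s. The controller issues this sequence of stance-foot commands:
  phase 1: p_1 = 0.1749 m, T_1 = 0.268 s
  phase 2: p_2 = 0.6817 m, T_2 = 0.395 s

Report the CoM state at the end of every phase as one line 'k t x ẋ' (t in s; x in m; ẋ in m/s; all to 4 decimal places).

1 0.2680 0.0627 -0.3543
2 0.6630 -0.9735 -5.8415

phase 1: p=0.1749, T=0.268, ωT=1.017918, cosh=1.564386, sinh=1.203040; start (x,ẋ)=(0.111600, -0.041600) → end (x,ẋ)=(0.062698, -0.354321)
phase 2: p=0.6817, T=0.395, ωT=1.500289, cosh=2.353025, sinh=2.129959; start (x,ẋ)=(0.062698, -0.354321) → end (x,ẋ)=(-0.973524, -5.841459)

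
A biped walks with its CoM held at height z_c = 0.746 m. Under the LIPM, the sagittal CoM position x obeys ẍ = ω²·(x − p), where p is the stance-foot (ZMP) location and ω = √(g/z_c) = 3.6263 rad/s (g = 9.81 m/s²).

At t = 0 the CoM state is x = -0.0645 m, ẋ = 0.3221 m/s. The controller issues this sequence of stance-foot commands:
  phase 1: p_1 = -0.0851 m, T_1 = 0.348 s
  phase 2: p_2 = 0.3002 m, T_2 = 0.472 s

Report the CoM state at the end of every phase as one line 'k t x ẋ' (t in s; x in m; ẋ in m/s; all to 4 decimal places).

1 0.3480 0.0985 0.7358
2 0.8200 0.2670 0.1447

phase 1: p=-0.0851, T=0.348, ωT=1.261952, cosh=1.907706, sinh=1.624605; start (x,ẋ)=(-0.064500, 0.322100) → end (x,ẋ)=(0.098502, 0.735833)
phase 2: p=0.3002, T=0.472, ωT=1.711614, cosh=2.859232, sinh=2.678658; start (x,ẋ)=(0.098502, 0.735833) → end (x,ẋ)=(0.267039, 0.144696)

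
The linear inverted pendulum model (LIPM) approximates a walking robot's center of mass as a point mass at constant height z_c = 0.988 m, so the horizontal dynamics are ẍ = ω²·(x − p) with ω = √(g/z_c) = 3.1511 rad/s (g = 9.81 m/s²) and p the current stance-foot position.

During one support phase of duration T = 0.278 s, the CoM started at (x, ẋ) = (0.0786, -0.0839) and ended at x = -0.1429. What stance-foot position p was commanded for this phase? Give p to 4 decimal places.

p = 0.5557

ωT = 3.1511·0.278 = 0.876006; cosh(ωT) = 1.408866, sinh(ωT) = 0.992423
x(T) = p + (x₀−p)·cosh(ωT) + (ẋ₀/ω)·sinh(ωT) ⇒ p·(1 − cosh) = x(T) − x₀·cosh − (ẋ₀/ω)·sinh
numerator   = -0.1429 − (0.0786)·1.408866 − (-0.0839/3.1511)·0.992423 = -0.227213
denominator = 1 − 1.408866 = -0.408866
p = -0.227213 / -0.408866 = 0.5557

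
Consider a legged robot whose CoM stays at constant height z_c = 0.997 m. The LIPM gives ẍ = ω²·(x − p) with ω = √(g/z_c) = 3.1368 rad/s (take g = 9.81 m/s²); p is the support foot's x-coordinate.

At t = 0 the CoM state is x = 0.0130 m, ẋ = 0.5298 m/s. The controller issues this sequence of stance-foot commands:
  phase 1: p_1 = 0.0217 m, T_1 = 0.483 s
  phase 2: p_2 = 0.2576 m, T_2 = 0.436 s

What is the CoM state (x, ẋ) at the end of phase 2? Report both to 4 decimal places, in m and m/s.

phase 1: p=0.0217, T=0.483, ωT=1.515074, cosh=2.384776, sinh=2.164984; start (x,ẋ)=(0.013000, 0.529800) → end (x,ẋ)=(0.366614, 1.204371)
phase 2: p=0.2576, T=0.436, ωT=1.367645, cosh=2.090400, sinh=1.835693; start (x,ẋ)=(0.366614, 1.204371) → end (x,ẋ)=(1.190296, 3.145345)

x = 1.1903, ẋ = 3.1453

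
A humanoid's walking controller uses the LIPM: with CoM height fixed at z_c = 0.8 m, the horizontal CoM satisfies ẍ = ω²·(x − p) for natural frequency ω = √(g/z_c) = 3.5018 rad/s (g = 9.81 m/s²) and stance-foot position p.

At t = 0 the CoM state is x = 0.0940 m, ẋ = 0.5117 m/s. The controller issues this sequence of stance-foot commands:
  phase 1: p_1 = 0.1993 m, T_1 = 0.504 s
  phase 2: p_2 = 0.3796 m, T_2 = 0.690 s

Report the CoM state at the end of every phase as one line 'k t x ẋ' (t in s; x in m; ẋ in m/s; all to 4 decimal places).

phase 1: p=0.1993, T=0.504, ωT=1.764907, cosh=3.006116, sinh=2.834914; start (x,ẋ)=(0.094000, 0.511700) → end (x,ẋ)=(0.297007, 0.492885)
phase 2: p=0.3796, T=0.690, ωT=2.416242, cosh=5.646467, sinh=5.557210; start (x,ẋ)=(0.297007, 0.492885) → end (x,ẋ)=(0.695431, 1.175785)

1 0.5040 0.2970 0.4929
2 1.1940 0.6954 1.1758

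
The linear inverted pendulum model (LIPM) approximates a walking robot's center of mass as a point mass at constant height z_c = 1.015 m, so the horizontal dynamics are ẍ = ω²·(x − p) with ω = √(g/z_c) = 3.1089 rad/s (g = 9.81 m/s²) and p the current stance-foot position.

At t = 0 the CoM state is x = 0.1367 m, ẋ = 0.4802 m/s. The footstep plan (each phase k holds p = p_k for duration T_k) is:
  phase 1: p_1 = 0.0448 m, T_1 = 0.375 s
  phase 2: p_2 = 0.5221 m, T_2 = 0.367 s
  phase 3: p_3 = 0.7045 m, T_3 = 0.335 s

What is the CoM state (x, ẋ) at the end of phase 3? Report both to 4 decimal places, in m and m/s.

phase 1: p=0.0448, T=0.375, ωT=1.165838, cosh=1.760135, sinh=1.448474; start (x,ẋ)=(0.136700, 0.480200) → end (x,ẋ)=(0.430287, 1.259057)
phase 2: p=0.5221, T=0.367, ωT=1.140966, cosh=1.724651, sinh=1.405141; start (x,ẋ)=(0.430287, 1.259057) → end (x,ẋ)=(0.932816, 1.770356)
phase 3: p=0.7045, T=0.335, ωT=1.041482, cosh=1.593172, sinh=1.240240; start (x,ẋ)=(0.932816, 1.770356) → end (x,ẋ)=(1.774498, 3.700817)

x = 1.7745, ẋ = 3.7008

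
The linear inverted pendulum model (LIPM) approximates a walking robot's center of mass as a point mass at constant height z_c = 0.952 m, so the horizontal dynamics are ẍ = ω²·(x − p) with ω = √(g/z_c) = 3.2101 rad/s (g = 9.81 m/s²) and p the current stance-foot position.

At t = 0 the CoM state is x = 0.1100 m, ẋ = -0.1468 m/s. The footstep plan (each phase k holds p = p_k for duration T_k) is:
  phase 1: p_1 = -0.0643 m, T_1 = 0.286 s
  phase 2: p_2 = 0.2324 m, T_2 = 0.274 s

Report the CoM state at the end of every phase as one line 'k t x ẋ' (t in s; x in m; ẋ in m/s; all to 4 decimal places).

phase 1: p=-0.0643, T=0.286, ωT=0.918089, cosh=1.451890, sinh=1.052609; start (x,ẋ)=(0.110000, -0.146800) → end (x,ẋ)=(0.140628, 0.375819)
phase 2: p=0.2324, T=0.274, ωT=0.879567, cosh=1.412410, sinh=0.997447; start (x,ẋ)=(0.140628, 0.375819) → end (x,ẋ)=(0.219555, 0.236964)

1 0.2860 0.1406 0.3758
2 0.5600 0.2196 0.2370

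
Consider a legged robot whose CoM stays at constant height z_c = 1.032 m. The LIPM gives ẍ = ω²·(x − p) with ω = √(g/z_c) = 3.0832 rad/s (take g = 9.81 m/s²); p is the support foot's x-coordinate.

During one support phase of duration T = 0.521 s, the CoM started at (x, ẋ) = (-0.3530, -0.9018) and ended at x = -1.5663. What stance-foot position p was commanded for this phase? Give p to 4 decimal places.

p = -0.0305

ωT = 3.0832·0.521 = 1.606347; cosh(ωT) = 2.592595, sinh(ωT) = 2.391976
x(T) = p + (x₀−p)·cosh(ωT) + (ẋ₀/ω)·sinh(ωT) ⇒ p·(1 − cosh) = x(T) − x₀·cosh − (ẋ₀/ω)·sinh
numerator   = -1.5663 − (-0.3530)·2.592595 − (-0.9018/3.0832)·2.391976 = 0.048511
denominator = 1 − 2.592595 = -1.592595
p = 0.048511 / -1.592595 = -0.0305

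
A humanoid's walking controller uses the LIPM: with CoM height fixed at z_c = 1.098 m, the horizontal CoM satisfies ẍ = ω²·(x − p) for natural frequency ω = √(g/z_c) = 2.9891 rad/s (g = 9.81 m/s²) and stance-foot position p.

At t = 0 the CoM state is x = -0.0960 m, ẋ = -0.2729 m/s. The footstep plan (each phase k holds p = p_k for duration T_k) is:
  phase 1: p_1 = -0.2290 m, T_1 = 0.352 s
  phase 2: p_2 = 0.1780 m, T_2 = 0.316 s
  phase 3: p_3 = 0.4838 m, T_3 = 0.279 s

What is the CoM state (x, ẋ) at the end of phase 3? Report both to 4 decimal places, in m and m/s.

phase 1: p=-0.2290, T=0.352, ωT=1.052163, cosh=1.606511, sinh=1.257329; start (x,ẋ)=(-0.096000, -0.272900) → end (x,ẋ)=(-0.130126, 0.061435)
phase 2: p=0.1780, T=0.316, ωT=0.944556, cosh=1.480261, sinh=1.091409; start (x,ẋ)=(-0.130126, 0.061435) → end (x,ẋ)=(-0.255676, -0.914270)
phase 3: p=0.4838, T=0.279, ωT=0.833959, cosh=1.368371, sinh=0.934045; start (x,ẋ)=(-0.255676, -0.914270) → end (x,ẋ)=(-0.813771, -3.315642)

x = -0.8138, ẋ = -3.3156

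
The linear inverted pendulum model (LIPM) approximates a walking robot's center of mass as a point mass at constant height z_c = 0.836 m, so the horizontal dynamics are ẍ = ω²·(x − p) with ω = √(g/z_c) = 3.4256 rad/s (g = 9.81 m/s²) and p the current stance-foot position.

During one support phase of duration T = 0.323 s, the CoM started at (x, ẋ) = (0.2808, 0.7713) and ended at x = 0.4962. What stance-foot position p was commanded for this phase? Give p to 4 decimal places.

ωT = 3.4256·0.323 = 1.106469; cosh(ωT) = 1.677194, sinh(ωT) = 1.346469
x(T) = p + (x₀−p)·cosh(ωT) + (ẋ₀/ω)·sinh(ωT) ⇒ p·(1 − cosh) = x(T) − x₀·cosh − (ẋ₀/ω)·sinh
numerator   = 0.4962 − (0.2808)·1.677194 − (0.7713/3.4256)·1.346469 = -0.277924
denominator = 1 − 1.677194 = -0.677194
p = -0.277924 / -0.677194 = 0.4104

p = 0.4104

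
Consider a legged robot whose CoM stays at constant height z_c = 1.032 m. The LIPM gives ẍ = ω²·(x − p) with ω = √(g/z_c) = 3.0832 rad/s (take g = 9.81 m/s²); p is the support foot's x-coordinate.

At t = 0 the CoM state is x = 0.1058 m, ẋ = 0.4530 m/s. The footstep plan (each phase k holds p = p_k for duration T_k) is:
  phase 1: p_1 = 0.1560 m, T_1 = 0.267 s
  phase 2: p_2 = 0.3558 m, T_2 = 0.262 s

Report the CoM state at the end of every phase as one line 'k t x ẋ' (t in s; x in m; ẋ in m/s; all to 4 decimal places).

1 0.2670 0.2229 0.4731
2 0.5290 0.3150 0.2678

phase 1: p=0.1560, T=0.267, ωT=0.823214, cosh=1.358414, sinh=0.919396; start (x,ẋ)=(0.105800, 0.453000) → end (x,ẋ)=(0.222890, 0.473061)
phase 2: p=0.3558, T=0.262, ωT=0.807798, cosh=1.344401, sinh=0.898563; start (x,ẋ)=(0.222890, 0.473061) → end (x,ẋ)=(0.314984, 0.267763)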